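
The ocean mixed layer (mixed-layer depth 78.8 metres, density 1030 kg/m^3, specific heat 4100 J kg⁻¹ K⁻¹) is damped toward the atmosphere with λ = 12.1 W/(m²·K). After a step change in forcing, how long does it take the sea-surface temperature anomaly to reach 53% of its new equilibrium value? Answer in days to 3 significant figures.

240 days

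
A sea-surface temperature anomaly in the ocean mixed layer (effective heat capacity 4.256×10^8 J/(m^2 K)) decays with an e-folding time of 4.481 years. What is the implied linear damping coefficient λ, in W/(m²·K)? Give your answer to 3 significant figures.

3.01

Areal heat capacity C = 4.256×10^8 J/(m^2 K) (given).
τ = 4.481 years = 1.41×10^8 s.
λ = C / τ = 4.26×10^8 / 1.41×10^8 = 3.01 W/(m²·K).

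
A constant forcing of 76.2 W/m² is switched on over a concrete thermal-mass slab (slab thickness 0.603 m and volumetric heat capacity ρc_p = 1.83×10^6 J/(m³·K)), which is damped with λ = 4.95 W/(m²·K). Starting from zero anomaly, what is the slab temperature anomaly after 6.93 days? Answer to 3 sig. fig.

Areal heat capacity C = ρc_p × D = 1.83×10^6 × 0.603 = 1.10×10^6 J/(m²·K).
τ = C / λ = 1.10×10^6 / 4.95 = 2.23×10^5 s.
Equilibrium anomaly ΔT_eq = F / λ = 76.2 / 4.95 = 15.4 K.
t = 6.93 days = 5.99×10^5 s, so t/τ = 2.69.
ΔT(t) = ΔT_eq (1 − e^(−t/τ)) = 15.4 × (1 − e^−2.69) = 14.3 K.

14.3 K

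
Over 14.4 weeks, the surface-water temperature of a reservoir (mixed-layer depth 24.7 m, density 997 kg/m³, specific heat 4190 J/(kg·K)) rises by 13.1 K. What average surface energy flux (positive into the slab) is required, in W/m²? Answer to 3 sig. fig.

Areal heat capacity C = ρ c_p D = 997 × 4190 × 24.7 = 1.03×10^8 J m⁻² K⁻¹.
Required heat per unit area: Q = C ΔT = 1.03×10^8 × 13.1 = 1.35×10^9 J/m².
Flux F = Q / Δt = 1.35×10^9 / 8.71×10^6 s = 155 W/m².

155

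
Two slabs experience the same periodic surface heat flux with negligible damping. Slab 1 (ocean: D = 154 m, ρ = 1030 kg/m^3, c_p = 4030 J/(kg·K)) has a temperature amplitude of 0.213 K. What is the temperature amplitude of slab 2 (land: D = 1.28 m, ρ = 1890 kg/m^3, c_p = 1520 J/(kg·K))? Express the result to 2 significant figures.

37 K

C_ocean = 6.39×10^8 J/(m²·K); C_land = 3.68×10^6 J/(m²·K).
A ∝ 1/C ⇒ A_land = A_ocean × C_ocean/C_land = 0.213 × 174 = 37.0 K.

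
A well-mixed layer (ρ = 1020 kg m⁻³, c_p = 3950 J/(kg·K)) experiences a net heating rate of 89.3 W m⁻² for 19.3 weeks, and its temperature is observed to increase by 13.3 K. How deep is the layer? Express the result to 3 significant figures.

Heat input Q = F Δt = 89.3 × 1.17×10^7 s = 1.04×10^9 J/m².
Required areal heat capacity C = Q / ΔT = 7.84×10^7 J/(m²·K).
Depth D = C / (ρ c_p) = 7.84×10^7 / (1020 × 3950) = 19.5 m.

19.5 m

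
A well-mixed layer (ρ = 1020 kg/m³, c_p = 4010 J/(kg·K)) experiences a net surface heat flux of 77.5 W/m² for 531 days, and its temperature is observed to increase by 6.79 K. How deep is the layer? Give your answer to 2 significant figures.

Heat input Q = F Δt = 77.5 × 4.59×10^7 s = 3.56×10^9 J/m².
Required areal heat capacity C = Q / ΔT = 5.24×10^8 J/(m²·K).
Depth D = C / (ρ c_p) = 5.24×10^8 / (1020 × 4010) = 128 m.

130 m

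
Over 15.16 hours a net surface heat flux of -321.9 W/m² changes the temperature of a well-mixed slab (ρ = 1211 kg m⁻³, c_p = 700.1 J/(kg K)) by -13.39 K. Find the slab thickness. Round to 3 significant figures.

1.55 m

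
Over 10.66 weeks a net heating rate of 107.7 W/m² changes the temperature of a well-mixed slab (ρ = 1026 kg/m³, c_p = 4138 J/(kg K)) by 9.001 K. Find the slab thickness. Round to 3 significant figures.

18.2 m

Heat input Q = F Δt = 107.7 × 6.45×10^6 s = 6.94×10^8 J/m².
Required areal heat capacity C = Q / ΔT = 7.71×10^7 J/(m²·K).
Depth D = C / (ρ c_p) = 7.71×10^7 / (1026 × 4138) = 18.2 m.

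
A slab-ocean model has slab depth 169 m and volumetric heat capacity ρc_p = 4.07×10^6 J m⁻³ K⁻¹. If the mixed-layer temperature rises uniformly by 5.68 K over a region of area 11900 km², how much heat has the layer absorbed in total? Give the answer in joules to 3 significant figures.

Areal heat capacity C = ρc_p × D = 4.07×10^6 × 169 = 6.88×10^8 J/(m^2 K).
Heat per unit area: q = C ΔT = 6.88×10^8 × 5.68 = 3.91×10^9 J/m².
Total heat: Q = q × A = 3.91×10^9 × (11900 × 10⁶ m²) = 4.65×10^19 J.

4.65×10^19 J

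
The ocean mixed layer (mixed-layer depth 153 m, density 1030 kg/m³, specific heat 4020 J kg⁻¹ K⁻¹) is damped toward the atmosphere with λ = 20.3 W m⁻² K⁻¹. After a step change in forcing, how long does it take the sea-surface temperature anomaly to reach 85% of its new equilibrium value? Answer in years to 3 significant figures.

Areal heat capacity C = ρ c_p D = 1030 × 4020 × 153 = 6.34×10^8 J m⁻² K⁻¹.
τ = C / λ = 6.34×10^8 / 20.3 = 3.12×10^7 s.
Fraction reached: 1 − e^(−t/τ) = 0.85 ⇒ t = −τ ln(1 − 0.85) = τ × 1.90.
t = 5.92×10^7 s = 1.88 years.

1.88 years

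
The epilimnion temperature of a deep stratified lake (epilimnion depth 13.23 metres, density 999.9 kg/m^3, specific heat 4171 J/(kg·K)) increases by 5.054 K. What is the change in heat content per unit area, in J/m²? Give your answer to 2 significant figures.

2.8×10^8

Areal heat capacity C = ρ c_p D = 999.9 × 4171 × 13.23 = 5.52×10^7 J m⁻² K⁻¹.
ΔQ = C ΔT = 5.52×10^7 × 5.054 = 2.79×10^8 J/m².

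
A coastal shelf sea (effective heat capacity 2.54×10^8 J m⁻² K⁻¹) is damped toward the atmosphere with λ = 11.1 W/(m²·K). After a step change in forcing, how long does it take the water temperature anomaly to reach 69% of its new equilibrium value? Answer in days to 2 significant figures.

Areal heat capacity C = 2.54×10^8 J m⁻² K⁻¹ (given).
τ = C / λ = 2.54×10^8 / 11.1 = 2.29×10^7 s.
Fraction reached: 1 − e^(−t/τ) = 0.69 ⇒ t = −τ ln(1 − 0.69) = τ × 1.17.
t = 2.68×10^7 s = 310 days.

310 days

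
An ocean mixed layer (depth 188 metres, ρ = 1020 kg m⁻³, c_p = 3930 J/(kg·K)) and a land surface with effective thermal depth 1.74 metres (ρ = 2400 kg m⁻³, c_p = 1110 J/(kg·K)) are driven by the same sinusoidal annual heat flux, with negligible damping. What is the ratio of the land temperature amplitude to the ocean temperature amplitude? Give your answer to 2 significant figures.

C_ocean = 1020 × 3930 × 188 = 7.54×10^8 J/(m²·K).
C_land = 2400 × 1110 × 1.74 = 4.64×10^6 J/(m²·K).
Undamped amplitude ∝ 1/C, so A_land/A_ocean = C_ocean/C_land = 163.

160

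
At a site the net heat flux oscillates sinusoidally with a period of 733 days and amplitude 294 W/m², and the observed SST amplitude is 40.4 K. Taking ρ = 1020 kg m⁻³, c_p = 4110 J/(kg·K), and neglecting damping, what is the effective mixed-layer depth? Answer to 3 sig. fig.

17.5 m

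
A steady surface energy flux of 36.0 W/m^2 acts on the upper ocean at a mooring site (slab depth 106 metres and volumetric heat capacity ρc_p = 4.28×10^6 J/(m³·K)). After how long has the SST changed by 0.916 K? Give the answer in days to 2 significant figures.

Areal heat capacity C = ρc_p × D = 4.28×10^6 × 106 = 4.54×10^8 J m⁻² K⁻¹.
Time required: Δt = C ΔT / F = 4.54×10^8 × 0.916 / 36.0 = 1.15×10^7 s.
In days: 1.15×10^7 s / (86400 s/day) = 134 days.

130 days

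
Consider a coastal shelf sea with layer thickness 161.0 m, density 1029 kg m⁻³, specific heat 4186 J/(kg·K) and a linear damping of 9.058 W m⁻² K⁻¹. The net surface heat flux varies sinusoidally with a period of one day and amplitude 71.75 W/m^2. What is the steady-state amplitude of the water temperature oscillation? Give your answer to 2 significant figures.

Areal heat capacity C = ρ c_p D = 1029 × 4186 × 161.0 = 6.93×10^8 J/(m²·K).
Angular frequency ω = 2π / T = 2π / 86400 s = 7.27×10^-5 s⁻¹.
√((Cω)² + λ²) = √((50400)² + 9.058²) = 50400 W/(m²·K).
Amplitude A = F₀ / √((Cω)²+λ²) = 71.75 / 50400 = 0.00142 K.

0.0014 K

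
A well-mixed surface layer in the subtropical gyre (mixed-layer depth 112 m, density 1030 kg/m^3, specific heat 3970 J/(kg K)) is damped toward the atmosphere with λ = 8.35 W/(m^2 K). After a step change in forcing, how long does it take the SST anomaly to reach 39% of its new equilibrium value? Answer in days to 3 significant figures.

314 days

Areal heat capacity C = ρ c_p D = 1030 × 3970 × 112 = 4.58×10^8 J/(m^2 K).
τ = C / λ = 4.58×10^8 / 8.35 = 5.48×10^7 s.
Fraction reached: 1 − e^(−t/τ) = 0.39 ⇒ t = −τ ln(1 − 0.39) = τ × 0.494.
t = 2.71×10^7 s = 314 days.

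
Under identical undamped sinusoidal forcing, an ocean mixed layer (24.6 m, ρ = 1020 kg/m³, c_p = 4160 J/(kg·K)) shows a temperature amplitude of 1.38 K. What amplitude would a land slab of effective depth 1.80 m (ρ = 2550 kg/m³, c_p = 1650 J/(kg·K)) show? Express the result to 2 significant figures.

19 K

C_ocean = 1.04×10^8 J/(m²·K); C_land = 7.57×10^6 J/(m²·K).
A ∝ 1/C ⇒ A_land = A_ocean × C_ocean/C_land = 1.38 × 13.8 = 19.0 K.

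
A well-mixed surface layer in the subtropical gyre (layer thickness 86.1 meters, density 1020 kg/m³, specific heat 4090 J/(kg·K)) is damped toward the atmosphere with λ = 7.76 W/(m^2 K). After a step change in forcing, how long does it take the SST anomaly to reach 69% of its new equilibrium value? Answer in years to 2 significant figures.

1.7 years

Areal heat capacity C = ρ c_p D = 1020 × 4090 × 86.1 = 3.59×10^8 J/(m^2 K).
τ = C / λ = 3.59×10^8 / 7.76 = 4.63×10^7 s.
Fraction reached: 1 − e^(−t/τ) = 0.69 ⇒ t = −τ ln(1 − 0.69) = τ × 1.17.
t = 5.42×10^7 s = 1.72 years.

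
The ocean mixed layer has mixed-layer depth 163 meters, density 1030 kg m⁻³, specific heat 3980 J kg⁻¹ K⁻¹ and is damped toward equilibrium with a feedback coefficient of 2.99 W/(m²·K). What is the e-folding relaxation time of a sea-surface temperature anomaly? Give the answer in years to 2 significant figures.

7.1 years

Areal heat capacity C = ρ c_p D = 1030 × 3980 × 163 = 6.68×10^8 J/(m^2 K).
Relaxation time τ = C / λ = 6.68×10^8 / 2.99 = 2.23×10^8 s.
In years: 2.23×10^8 s / (3.156×10^7 s/year) = 7.08 years.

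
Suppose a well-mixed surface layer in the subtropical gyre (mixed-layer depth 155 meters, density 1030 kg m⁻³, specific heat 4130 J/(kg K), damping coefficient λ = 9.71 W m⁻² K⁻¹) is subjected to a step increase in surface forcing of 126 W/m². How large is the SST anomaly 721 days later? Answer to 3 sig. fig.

7.79 K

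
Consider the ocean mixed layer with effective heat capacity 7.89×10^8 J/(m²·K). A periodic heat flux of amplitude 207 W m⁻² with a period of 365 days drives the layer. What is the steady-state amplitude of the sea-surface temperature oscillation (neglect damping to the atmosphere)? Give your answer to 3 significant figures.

Areal heat capacity C = 7.89×10^8 J/(m²·K) (given).
Angular frequency ω = 2π / T = 2π / 3.15×10^7 s = 1.99×10^-7 s⁻¹.
Cω = 7.89×10^8 × 1.99×10^-7 = 157 W/(m²·K).
Amplitude A = F₀ / (Cω) = 207 / 157 = 1.32 K.

1.32 K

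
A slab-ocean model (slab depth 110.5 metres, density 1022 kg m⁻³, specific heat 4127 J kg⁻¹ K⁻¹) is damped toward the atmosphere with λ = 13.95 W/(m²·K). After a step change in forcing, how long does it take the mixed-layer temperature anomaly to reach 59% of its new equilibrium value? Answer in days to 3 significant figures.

345 days

Areal heat capacity C = ρ c_p D = 1022 × 4127 × 110.5 = 4.66×10^8 J/(m^2 K).
τ = C / λ = 4.66×10^8 / 13.95 = 3.34×10^7 s.
Fraction reached: 1 − e^(−t/τ) = 0.59 ⇒ t = −τ ln(1 − 0.59) = τ × 0.892.
t = 2.98×10^7 s = 345 days.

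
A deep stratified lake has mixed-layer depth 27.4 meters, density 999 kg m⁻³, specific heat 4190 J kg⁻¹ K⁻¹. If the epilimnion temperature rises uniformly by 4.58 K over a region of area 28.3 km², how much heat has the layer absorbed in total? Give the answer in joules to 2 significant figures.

Areal heat capacity C = ρ c_p D = 999 × 4190 × 27.4 = 1.15×10^8 J/(m²·K).
Heat per unit area: q = C ΔT = 1.15×10^8 × 4.58 = 5.25×10^8 J/m².
Total heat: Q = q × A = 5.25×10^8 × (28.3 × 10⁶ m²) = 1.49×10^16 J.

1.5×10^16 J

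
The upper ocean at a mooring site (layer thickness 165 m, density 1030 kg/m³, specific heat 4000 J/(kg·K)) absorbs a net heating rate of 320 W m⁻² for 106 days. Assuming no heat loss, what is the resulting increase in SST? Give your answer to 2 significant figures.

Areal heat capacity C = ρ c_p D = 1030 × 4000 × 165 = 6.80×10^8 J/(m^2 K).
Net heat input Q = F Δt = 320 × (106 days × 86400 s/day) = 2.93×10^9 J/m².
ΔT = Q / C = 2.93×10^9 / 6.80×10^8 = 4.31 K.

4.3 K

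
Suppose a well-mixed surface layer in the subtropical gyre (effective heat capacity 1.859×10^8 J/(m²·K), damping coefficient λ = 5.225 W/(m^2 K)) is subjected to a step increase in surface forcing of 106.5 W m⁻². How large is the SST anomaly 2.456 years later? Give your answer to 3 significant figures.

Areal heat capacity C = 1.859×10^8 J/(m²·K) (given).
τ = C / λ = 1.86×10^8 / 5.225 = 3.56×10^7 s.
Equilibrium anomaly ΔT_eq = F / λ = 106.5 / 5.225 = 20.4 K.
t = 2.456 years = 7.75×10^7 s, so t/τ = 2.18.
ΔT(t) = ΔT_eq (1 − e^(−t/τ)) = 20.4 × (1 − e^−2.18) = 18.1 K.

18.1 K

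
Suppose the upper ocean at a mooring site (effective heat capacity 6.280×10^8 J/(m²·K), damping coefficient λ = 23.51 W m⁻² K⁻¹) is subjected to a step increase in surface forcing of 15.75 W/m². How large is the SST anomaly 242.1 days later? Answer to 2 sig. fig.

Areal heat capacity C = 6.280×10^8 J/(m²·K) (given).
τ = C / λ = 6.28×10^8 / 23.51 = 2.67×10^7 s.
Equilibrium anomaly ΔT_eq = F / λ = 15.75 / 23.51 = 0.670 K.
t = 242.1 days = 2.09×10^7 s, so t/τ = 0.783.
ΔT(t) = ΔT_eq (1 − e^(−t/τ)) = 0.670 × (1 − e^−0.783) = 0.364 K.

0.36 K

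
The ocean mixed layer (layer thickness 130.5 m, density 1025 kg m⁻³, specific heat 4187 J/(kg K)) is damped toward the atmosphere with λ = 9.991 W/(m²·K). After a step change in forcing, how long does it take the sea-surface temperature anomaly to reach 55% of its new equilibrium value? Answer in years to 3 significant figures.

Areal heat capacity C = ρ c_p D = 1025 × 4187 × 130.5 = 5.60×10^8 J m⁻² K⁻¹.
τ = C / λ = 5.60×10^8 / 9.991 = 5.61×10^7 s.
Fraction reached: 1 − e^(−t/τ) = 0.55 ⇒ t = −τ ln(1 − 0.55) = τ × 0.799.
t = 4.48×10^7 s = 1.42 years.

1.42 years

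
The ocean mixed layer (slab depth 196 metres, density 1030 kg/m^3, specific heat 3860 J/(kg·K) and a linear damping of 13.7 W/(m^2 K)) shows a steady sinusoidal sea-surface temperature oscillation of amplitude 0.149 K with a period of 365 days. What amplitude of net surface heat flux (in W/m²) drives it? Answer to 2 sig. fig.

23

Areal heat capacity C = ρ c_p D = 1030 × 3860 × 196 = 7.79×10^8 J/(m²·K).
ω = 2π / 3.15×10^7 s = 1.99×10^-7 s⁻¹.
√((Cω)² + λ²) = √((155)² + 13.7²) = 156 W/(m²·K).
F₀ = A × √((Cω)²+λ²) = 0.149 × 156 = 23.2 W/m².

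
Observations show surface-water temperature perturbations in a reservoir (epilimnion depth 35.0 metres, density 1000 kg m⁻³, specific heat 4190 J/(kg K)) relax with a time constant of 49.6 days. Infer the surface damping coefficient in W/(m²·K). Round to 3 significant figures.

34.2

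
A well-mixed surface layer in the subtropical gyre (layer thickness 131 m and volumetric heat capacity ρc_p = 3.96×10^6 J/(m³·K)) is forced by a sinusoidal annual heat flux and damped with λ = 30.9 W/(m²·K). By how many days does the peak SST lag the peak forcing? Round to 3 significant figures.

Areal heat capacity C = ρc_p × D = 3.96×10^6 × 131 = 5.19×10^8 J m⁻² K⁻¹.
ω = 2π / 3.15×10^7 s = 1.99×10^-7 s⁻¹.
Phase lag φ = arctan(Cω/λ) = arctan(103/30.9) = 1.28 rad.
Time lag = φ / ω = 1.28 / 1.99×10^-7 = 6.43×10^6 s = 74.4 days.

74.4 days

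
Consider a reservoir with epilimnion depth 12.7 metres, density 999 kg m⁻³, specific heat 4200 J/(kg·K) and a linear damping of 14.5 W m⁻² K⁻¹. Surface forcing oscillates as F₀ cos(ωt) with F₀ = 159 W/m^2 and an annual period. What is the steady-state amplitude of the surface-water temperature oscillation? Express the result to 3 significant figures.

8.85 K

Areal heat capacity C = ρ c_p D = 999 × 4200 × 12.7 = 5.33×10^7 J/(m²·K).
Angular frequency ω = 2π / T = 2π / 3.15×10^7 s = 1.99×10^-7 s⁻¹.
√((Cω)² + λ²) = √((10.6)² + 14.5²) = 18.0 W/(m²·K).
Amplitude A = F₀ / √((Cω)²+λ²) = 159 / 18.0 = 8.85 K.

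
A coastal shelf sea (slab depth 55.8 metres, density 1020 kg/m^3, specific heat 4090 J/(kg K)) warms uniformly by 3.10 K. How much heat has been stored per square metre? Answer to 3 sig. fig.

7.22×10^8

Areal heat capacity C = ρ c_p D = 1020 × 4090 × 55.8 = 2.33×10^8 J m⁻² K⁻¹.
ΔQ = C ΔT = 2.33×10^8 × 3.10 = 7.22×10^8 J/m².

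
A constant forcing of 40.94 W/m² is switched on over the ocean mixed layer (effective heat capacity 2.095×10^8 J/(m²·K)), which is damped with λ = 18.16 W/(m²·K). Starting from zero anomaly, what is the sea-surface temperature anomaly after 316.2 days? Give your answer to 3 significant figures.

2.04 K

Areal heat capacity C = 2.095×10^8 J/(m²·K) (given).
τ = C / λ = 2.09×10^8 / 18.16 = 1.15×10^7 s.
Equilibrium anomaly ΔT_eq = F / λ = 40.94 / 18.16 = 2.25 K.
t = 316.2 days = 2.73×10^7 s, so t/τ = 2.37.
ΔT(t) = ΔT_eq (1 − e^(−t/τ)) = 2.25 × (1 − e^−2.37) = 2.04 K.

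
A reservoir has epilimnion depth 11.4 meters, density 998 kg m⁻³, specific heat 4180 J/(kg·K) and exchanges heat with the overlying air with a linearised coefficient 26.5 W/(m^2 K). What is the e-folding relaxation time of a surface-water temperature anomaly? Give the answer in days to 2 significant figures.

Areal heat capacity C = ρ c_p D = 998 × 4180 × 11.4 = 4.76×10^7 J m⁻² K⁻¹.
Relaxation time τ = C / λ = 4.76×10^7 / 26.5 = 1.79×10^6 s.
In days: 1.79×10^6 s / (86400 s/day) = 20.8 days.

21 days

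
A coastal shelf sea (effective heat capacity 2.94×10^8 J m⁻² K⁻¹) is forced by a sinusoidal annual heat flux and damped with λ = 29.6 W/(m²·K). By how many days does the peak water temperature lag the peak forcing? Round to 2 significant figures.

Areal heat capacity C = 2.94×10^8 J m⁻² K⁻¹ (given).
ω = 2π / 3.15×10^7 s = 1.99×10^-7 s⁻¹.
Phase lag φ = arctan(Cω/λ) = arctan(58.6/29.6) = 1.10 rad.
Time lag = φ / ω = 1.10 / 1.99×10^-7 = 5.54×10^6 s = 64.1 days.

64 days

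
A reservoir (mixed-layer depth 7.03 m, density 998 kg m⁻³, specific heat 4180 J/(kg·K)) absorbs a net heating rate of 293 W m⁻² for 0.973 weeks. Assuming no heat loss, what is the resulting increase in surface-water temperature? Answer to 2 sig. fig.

Areal heat capacity C = ρ c_p D = 998 × 4180 × 7.03 = 2.93×10^7 J m⁻² K⁻¹.
Net heat input Q = F Δt = 293 × (0.973 weeks × 6.048×10^5 s/week) = 1.72×10^8 J/m².
ΔT = Q / C = 1.72×10^8 / 2.93×10^7 = 5.88 K.

5.9 K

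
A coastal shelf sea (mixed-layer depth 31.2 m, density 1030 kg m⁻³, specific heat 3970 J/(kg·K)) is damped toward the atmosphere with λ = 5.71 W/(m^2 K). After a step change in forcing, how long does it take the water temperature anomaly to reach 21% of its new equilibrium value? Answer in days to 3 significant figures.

Areal heat capacity C = ρ c_p D = 1030 × 3970 × 31.2 = 1.28×10^8 J m⁻² K⁻¹.
τ = C / λ = 1.28×10^8 / 5.71 = 2.23×10^7 s.
Fraction reached: 1 − e^(−t/τ) = 0.21 ⇒ t = −τ ln(1 − 0.21) = τ × 0.236.
t = 5.27×10^6 s = 61.0 days.

61.0 days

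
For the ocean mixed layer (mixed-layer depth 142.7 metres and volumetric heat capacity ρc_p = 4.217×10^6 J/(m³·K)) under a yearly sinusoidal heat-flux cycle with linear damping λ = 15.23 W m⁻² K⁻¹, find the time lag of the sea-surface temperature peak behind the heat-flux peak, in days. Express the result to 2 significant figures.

Areal heat capacity C = ρc_p × D = 4.217×10^6 × 142.7 = 6.02×10^8 J m⁻² K⁻¹.
ω = 2π / 3.15×10^7 s = 1.99×10^-7 s⁻¹.
Phase lag φ = arctan(Cω/λ) = arctan(120/15.23) = 1.44 rad.
Time lag = φ / ω = 1.44 / 1.99×10^-7 = 7.25×10^6 s = 83.9 days.

84 days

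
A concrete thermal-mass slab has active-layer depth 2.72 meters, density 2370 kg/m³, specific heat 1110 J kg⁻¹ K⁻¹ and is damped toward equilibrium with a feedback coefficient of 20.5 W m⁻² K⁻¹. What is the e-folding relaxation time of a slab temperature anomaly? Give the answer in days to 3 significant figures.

4.04 days

Areal heat capacity C = ρ c_p D = 2370 × 1110 × 2.72 = 7.16×10^6 J/(m²·K).
Relaxation time τ = C / λ = 7.16×10^6 / 20.5 = 3.49×10^5 s.
In days: 3.49×10^5 s / (86400 s/day) = 4.04 days.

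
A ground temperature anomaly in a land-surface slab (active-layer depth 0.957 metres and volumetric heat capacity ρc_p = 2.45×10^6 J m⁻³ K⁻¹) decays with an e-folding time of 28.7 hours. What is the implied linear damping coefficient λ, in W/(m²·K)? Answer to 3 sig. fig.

22.7

Areal heat capacity C = ρc_p × D = 2.45×10^6 × 0.957 = 2.34×10^6 J m⁻² K⁻¹.
τ = 28.7 hours = 1.03×10^5 s.
λ = C / τ = 2.34×10^6 / 1.03×10^5 = 22.7 W/(m²·K).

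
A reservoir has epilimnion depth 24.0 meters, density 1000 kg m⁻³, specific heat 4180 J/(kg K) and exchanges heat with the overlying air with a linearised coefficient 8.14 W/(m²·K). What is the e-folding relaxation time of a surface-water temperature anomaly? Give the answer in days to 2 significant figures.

140 days

Areal heat capacity C = ρ c_p D = 1000 × 4180 × 24.0 = 1.00×10^8 J/(m^2 K).
Relaxation time τ = C / λ = 1.00×10^8 / 8.14 = 1.23×10^7 s.
In days: 1.23×10^7 s / (86400 s/day) = 143 days.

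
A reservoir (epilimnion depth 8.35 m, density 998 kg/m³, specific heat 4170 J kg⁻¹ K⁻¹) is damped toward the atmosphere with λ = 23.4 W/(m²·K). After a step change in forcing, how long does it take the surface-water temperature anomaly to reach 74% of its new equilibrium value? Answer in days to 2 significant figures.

Areal heat capacity C = ρ c_p D = 998 × 4170 × 8.35 = 3.47×10^7 J/(m^2 K).
τ = C / λ = 3.47×10^7 / 23.4 = 1.49×10^6 s.
Fraction reached: 1 − e^(−t/τ) = 0.74 ⇒ t = −τ ln(1 − 0.74) = τ × 1.35.
t = 2.00×10^6 s = 23.2 days.

23 days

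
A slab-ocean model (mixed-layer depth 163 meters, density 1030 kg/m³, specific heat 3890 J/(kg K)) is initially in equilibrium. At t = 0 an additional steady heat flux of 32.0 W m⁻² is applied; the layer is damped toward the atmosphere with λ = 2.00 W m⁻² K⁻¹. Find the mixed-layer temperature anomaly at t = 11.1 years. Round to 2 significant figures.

11 K

Areal heat capacity C = ρ c_p D = 1030 × 3890 × 163 = 6.53×10^8 J m⁻² K⁻¹.
τ = C / λ = 6.53×10^8 / 2.00 = 3.27×10^8 s.
Equilibrium anomaly ΔT_eq = F / λ = 32.0 / 2.00 = 16.0 K.
t = 11.1 years = 3.50×10^8 s, so t/τ = 1.07.
ΔT(t) = ΔT_eq (1 − e^(−t/τ)) = 16.0 × (1 − e^−1.07) = 10.5 K.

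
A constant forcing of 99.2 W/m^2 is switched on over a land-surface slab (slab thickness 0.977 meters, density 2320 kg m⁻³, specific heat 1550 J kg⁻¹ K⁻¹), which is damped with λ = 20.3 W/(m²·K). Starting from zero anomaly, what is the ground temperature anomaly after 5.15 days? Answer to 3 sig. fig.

Areal heat capacity C = ρ c_p D = 2320 × 1550 × 0.977 = 3.51×10^6 J m⁻² K⁻¹.
τ = C / λ = 3.51×10^6 / 20.3 = 1.73×10^5 s.
Equilibrium anomaly ΔT_eq = F / λ = 99.2 / 20.3 = 4.89 K.
t = 5.15 days = 4.45×10^5 s, so t/τ = 2.57.
ΔT(t) = ΔT_eq (1 − e^(−t/τ)) = 4.89 × (1 − e^−2.57) = 4.51 K.

4.51 K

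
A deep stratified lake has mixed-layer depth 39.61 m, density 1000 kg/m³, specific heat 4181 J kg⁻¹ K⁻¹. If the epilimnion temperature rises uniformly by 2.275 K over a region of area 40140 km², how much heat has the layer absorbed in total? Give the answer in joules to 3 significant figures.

Areal heat capacity C = ρ c_p D = 1000 × 4181 × 39.61 = 1.66×10^8 J/(m²·K).
Heat per unit area: q = C ΔT = 1.66×10^8 × 2.275 = 3.77×10^8 J/m².
Total heat: Q = q × A = 3.77×10^8 × (40140 × 10⁶ m²) = 1.51×10^19 J.

1.51×10^19 J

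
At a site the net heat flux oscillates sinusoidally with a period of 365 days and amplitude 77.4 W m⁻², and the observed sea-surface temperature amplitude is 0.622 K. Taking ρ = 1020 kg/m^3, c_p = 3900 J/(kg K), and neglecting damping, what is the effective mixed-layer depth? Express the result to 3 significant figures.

ω = 2π / 3.15×10^7 s = 1.99×10^-7 s⁻¹.
Required C = F₀ / (A ω) = 77.4 / (0.622 × 1.99×10^-7) = 6.25×10^8 J/(m²·K).
D = C / (ρ c_p) = 6.25×10^8 / (1020 × 3900) = 157 m.

157 m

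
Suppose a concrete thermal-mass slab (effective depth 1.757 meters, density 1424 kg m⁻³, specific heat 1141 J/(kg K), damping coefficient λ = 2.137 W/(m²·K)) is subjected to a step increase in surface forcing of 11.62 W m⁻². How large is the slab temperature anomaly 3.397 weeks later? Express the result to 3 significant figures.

4.27 K

Areal heat capacity C = ρ c_p D = 1424 × 1141 × 1.757 = 2.85×10^6 J/(m^2 K).
τ = C / λ = 2.85×10^6 / 2.137 = 1.34×10^6 s.
Equilibrium anomaly ΔT_eq = F / λ = 11.62 / 2.137 = 5.44 K.
t = 3.397 weeks = 2.05×10^6 s, so t/τ = 1.54.
ΔT(t) = ΔT_eq (1 − e^(−t/τ)) = 5.44 × (1 − e^−1.54) = 4.27 K.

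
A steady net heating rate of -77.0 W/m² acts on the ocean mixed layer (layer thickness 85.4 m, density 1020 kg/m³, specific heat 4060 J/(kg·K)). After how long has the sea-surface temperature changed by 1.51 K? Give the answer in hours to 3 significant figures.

1930 hours

Areal heat capacity C = ρ c_p D = 1020 × 4060 × 85.4 = 3.54×10^8 J/(m²·K).
Time required: Δt = C ΔT / F = 3.54×10^8 × -1.51 / -77.0 = 6.94×10^6 s.
In hours: 6.94×10^6 s / (3600 s/hour) = 1930 hours.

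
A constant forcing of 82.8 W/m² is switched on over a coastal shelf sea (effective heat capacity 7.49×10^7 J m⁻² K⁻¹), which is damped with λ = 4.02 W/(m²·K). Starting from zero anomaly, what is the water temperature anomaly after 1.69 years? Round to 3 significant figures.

19.4 K

Areal heat capacity C = 7.49×10^7 J m⁻² K⁻¹ (given).
τ = C / λ = 7.49×10^7 / 4.02 = 1.86×10^7 s.
Equilibrium anomaly ΔT_eq = F / λ = 82.8 / 4.02 = 20.6 K.
t = 1.69 years = 5.33×10^7 s, so t/τ = 2.86.
ΔT(t) = ΔT_eq (1 − e^(−t/τ)) = 20.6 × (1 − e^−2.86) = 19.4 K.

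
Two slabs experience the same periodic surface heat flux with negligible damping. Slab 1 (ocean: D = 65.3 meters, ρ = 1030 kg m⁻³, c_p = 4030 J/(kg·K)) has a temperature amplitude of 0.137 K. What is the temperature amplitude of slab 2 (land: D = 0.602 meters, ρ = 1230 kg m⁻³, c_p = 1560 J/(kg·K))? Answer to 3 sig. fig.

C_ocean = 2.71×10^8 J/(m²·K); C_land = 1.16×10^6 J/(m²·K).
A ∝ 1/C ⇒ A_land = A_ocean × C_ocean/C_land = 0.137 × 235 = 32.1 K.

32.1 K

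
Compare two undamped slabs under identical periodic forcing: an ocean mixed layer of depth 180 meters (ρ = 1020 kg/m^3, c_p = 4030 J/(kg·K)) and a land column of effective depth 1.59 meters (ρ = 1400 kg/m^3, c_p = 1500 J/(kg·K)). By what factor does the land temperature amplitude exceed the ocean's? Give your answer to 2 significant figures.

220

C_ocean = 1020 × 4030 × 180 = 7.40×10^8 J/(m²·K).
C_land = 1400 × 1500 × 1.59 = 3.34×10^6 J/(m²·K).
Undamped amplitude ∝ 1/C, so A_land/A_ocean = C_ocean/C_land = 222.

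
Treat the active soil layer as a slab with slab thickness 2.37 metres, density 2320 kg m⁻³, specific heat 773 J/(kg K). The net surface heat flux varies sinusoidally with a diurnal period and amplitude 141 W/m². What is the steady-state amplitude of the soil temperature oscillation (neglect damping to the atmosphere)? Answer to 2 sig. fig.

Areal heat capacity C = ρ c_p D = 2320 × 773 × 2.37 = 4.25×10^6 J m⁻² K⁻¹.
Angular frequency ω = 2π / T = 2π / 86400 s = 7.27×10^-5 s⁻¹.
Cω = 4.25×10^6 × 7.27×10^-5 = 309 W/(m²·K).
Amplitude A = F₀ / (Cω) = 141 / 309 = 0.456 K.

0.46 K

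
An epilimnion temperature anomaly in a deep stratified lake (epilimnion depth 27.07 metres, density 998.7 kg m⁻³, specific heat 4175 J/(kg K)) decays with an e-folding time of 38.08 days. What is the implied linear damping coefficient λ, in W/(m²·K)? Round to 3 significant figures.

34.3

Areal heat capacity C = ρ c_p D = 998.7 × 4175 × 27.07 = 1.13×10^8 J m⁻² K⁻¹.
τ = 38.08 days = 3.29×10^6 s.
λ = C / τ = 1.13×10^8 / 3.29×10^6 = 34.3 W/(m²·K).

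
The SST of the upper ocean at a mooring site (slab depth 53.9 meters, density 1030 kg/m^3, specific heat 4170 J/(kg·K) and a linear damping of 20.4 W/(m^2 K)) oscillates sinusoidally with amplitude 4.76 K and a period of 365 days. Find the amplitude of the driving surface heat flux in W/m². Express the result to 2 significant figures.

Areal heat capacity C = ρ c_p D = 1030 × 4170 × 53.9 = 2.32×10^8 J/(m^2 K).
ω = 2π / 3.15×10^7 s = 1.99×10^-7 s⁻¹.
√((Cω)² + λ²) = √((46.1)² + 20.4²) = 50.4 W/(m²·K).
F₀ = A × √((Cω)²+λ²) = 4.76 × 50.4 = 240 W/m².

240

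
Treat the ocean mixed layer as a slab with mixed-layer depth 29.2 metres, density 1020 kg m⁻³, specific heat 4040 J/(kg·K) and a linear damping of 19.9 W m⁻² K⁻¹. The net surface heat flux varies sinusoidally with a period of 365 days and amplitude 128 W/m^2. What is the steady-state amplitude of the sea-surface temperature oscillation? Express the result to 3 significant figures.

Areal heat capacity C = ρ c_p D = 1020 × 4040 × 29.2 = 1.20×10^8 J/(m^2 K).
Angular frequency ω = 2π / T = 2π / 3.15×10^7 s = 1.99×10^-7 s⁻¹.
√((Cω)² + λ²) = √((24.0)² + 19.9²) = 31.2 W/(m²·K).
Amplitude A = F₀ / √((Cω)²+λ²) = 128 / 31.2 = 4.11 K.

4.11 K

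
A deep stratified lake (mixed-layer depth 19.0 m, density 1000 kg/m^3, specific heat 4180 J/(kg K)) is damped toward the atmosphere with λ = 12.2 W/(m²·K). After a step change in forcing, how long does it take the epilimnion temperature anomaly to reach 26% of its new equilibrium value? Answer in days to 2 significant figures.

Areal heat capacity C = ρ c_p D = 1000 × 4180 × 19.0 = 7.94×10^7 J m⁻² K⁻¹.
τ = C / λ = 7.94×10^7 / 12.2 = 6.51×10^6 s.
Fraction reached: 1 − e^(−t/τ) = 0.26 ⇒ t = −τ ln(1 − 0.26) = τ × 0.301.
t = 1.96×10^6 s = 22.7 days.

23 days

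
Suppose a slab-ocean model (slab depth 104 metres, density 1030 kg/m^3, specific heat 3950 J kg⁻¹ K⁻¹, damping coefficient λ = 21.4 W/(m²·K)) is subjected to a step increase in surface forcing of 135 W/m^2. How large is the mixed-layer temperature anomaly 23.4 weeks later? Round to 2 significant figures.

3.2 K

Areal heat capacity C = ρ c_p D = 1030 × 3950 × 104 = 4.23×10^8 J/(m²·K).
τ = C / λ = 4.23×10^8 / 21.4 = 1.98×10^7 s.
Equilibrium anomaly ΔT_eq = F / λ = 135 / 21.4 = 6.31 K.
t = 23.4 weeks = 1.42×10^7 s, so t/τ = 0.716.
ΔT(t) = ΔT_eq (1 − e^(−t/τ)) = 6.31 × (1 − e^−0.716) = 3.22 K.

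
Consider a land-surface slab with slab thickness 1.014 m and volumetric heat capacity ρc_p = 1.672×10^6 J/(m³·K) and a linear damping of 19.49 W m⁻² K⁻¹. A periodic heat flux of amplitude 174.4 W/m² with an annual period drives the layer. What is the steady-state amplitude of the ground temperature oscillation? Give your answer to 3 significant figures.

8.95 K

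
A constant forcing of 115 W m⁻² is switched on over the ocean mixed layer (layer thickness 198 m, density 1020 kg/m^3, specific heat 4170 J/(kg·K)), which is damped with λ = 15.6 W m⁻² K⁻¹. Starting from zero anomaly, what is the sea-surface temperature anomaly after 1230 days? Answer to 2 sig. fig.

Areal heat capacity C = ρ c_p D = 1020 × 4170 × 198 = 8.42×10^8 J/(m²·K).
τ = C / λ = 8.42×10^8 / 15.6 = 5.40×10^7 s.
Equilibrium anomaly ΔT_eq = F / λ = 115 / 15.6 = 7.37 K.
t = 1230 days = 1.06×10^8 s, so t/τ = 1.97.
ΔT(t) = ΔT_eq (1 − e^(−t/τ)) = 7.37 × (1 − e^−1.97) = 6.34 K.

6.3 K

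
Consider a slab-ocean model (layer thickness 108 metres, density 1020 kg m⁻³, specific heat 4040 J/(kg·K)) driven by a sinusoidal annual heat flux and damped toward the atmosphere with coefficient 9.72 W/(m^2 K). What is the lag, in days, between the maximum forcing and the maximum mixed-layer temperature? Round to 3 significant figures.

Areal heat capacity C = ρ c_p D = 1020 × 4040 × 108 = 4.45×10^8 J/(m^2 K).
ω = 2π / 3.15×10^7 s = 1.99×10^-7 s⁻¹.
Phase lag φ = arctan(Cω/λ) = arctan(88.7/9.72) = 1.46 rad.
Time lag = φ / ω = 1.46 / 1.99×10^-7 = 7.34×10^6 s = 84.9 days.

84.9 days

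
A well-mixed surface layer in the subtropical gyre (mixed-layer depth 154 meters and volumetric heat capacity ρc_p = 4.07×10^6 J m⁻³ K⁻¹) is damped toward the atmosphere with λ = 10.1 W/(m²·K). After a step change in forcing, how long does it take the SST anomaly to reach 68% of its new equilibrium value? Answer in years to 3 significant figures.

Areal heat capacity C = ρc_p × D = 4.07×10^6 × 154 = 6.27×10^8 J/(m²·K).
τ = C / λ = 6.27×10^8 / 10.1 = 6.21×10^7 s.
Fraction reached: 1 − e^(−t/τ) = 0.68 ⇒ t = −τ ln(1 − 0.68) = τ × 1.14.
t = 7.07×10^7 s = 2.24 years.

2.24 years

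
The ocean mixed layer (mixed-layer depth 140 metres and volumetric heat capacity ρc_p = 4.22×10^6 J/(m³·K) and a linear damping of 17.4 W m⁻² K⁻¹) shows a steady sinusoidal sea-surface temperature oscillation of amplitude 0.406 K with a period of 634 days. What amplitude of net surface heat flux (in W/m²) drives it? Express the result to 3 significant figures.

28.4

Areal heat capacity C = ρc_p × D = 4.22×10^6 × 140 = 5.91×10^8 J/(m²·K).
ω = 2π / 5.48×10^7 s = 1.15×10^-7 s⁻¹.
√((Cω)² + λ²) = √((67.8)² + 17.4²) = 70.0 W/(m²·K).
F₀ = A × √((Cω)²+λ²) = 0.406 × 70.0 = 28.4 W/m².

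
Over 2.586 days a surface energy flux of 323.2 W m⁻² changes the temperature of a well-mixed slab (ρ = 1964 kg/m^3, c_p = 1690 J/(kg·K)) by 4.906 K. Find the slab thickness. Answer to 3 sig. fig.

Heat input Q = F Δt = 323.2 × 2.23×10^5 s = 7.22×10^7 J/m².
Required areal heat capacity C = Q / ΔT = 1.47×10^7 J/(m²·K).
Depth D = C / (ρ c_p) = 1.47×10^7 / (1964 × 1690) = 4.43 m.

4.43 m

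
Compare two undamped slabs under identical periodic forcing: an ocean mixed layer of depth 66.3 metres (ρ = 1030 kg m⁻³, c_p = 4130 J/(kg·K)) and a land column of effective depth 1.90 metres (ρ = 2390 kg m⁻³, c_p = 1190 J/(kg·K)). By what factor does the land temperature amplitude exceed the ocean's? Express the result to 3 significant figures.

52.2

C_ocean = 1030 × 4130 × 66.3 = 2.82×10^8 J/(m²·K).
C_land = 2390 × 1190 × 1.90 = 5.40×10^6 J/(m²·K).
Undamped amplitude ∝ 1/C, so A_land/A_ocean = C_ocean/C_land = 52.2.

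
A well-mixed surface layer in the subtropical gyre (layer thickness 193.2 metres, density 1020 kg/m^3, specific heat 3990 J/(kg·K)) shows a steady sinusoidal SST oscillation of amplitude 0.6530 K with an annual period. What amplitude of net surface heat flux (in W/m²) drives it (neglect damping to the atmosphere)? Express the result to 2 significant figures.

100

Areal heat capacity C = ρ c_p D = 1020 × 3990 × 193.2 = 7.86×10^8 J/(m²·K).
ω = 2π / 3.15×10^7 s = 1.99×10^-7 s⁻¹.
Cω = 7.86×10^8 × 1.99×10^-7 = 157 W/(m²·K).
F₀ = A × Cω = 0.6530 × 157 = 102 W/m².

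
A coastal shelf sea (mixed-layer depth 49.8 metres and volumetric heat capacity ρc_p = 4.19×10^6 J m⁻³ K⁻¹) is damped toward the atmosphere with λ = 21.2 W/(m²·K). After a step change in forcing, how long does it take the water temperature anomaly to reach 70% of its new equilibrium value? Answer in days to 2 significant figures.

140 days

Areal heat capacity C = ρc_p × D = 4.19×10^6 × 49.8 = 2.09×10^8 J/(m^2 K).
τ = C / λ = 2.09×10^8 / 21.2 = 9.84×10^6 s.
Fraction reached: 1 − e^(−t/τ) = 0.70 ⇒ t = −τ ln(1 − 0.70) = τ × 1.20.
t = 1.19×10^7 s = 137 days.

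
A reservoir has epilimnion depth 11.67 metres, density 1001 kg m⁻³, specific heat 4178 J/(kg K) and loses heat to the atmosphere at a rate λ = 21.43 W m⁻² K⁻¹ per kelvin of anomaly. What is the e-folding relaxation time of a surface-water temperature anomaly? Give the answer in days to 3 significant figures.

26.4 days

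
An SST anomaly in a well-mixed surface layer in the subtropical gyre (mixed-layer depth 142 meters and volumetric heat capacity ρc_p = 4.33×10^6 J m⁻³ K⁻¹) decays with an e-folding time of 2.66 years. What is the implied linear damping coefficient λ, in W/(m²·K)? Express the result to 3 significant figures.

7.32

Areal heat capacity C = ρc_p × D = 4.33×10^6 × 142 = 6.15×10^8 J/(m^2 K).
τ = 2.66 years = 8.39×10^7 s.
λ = C / τ = 6.15×10^8 / 8.39×10^7 = 7.32 W/(m²·K).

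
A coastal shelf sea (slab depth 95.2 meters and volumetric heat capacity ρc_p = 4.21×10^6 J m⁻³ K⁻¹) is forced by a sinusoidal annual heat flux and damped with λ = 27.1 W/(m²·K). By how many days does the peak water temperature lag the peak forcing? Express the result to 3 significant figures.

Areal heat capacity C = ρc_p × D = 4.21×10^6 × 95.2 = 4.01×10^8 J/(m^2 K).
ω = 2π / 3.15×10^7 s = 1.99×10^-7 s⁻¹.
Phase lag φ = arctan(Cω/λ) = arctan(79.9/27.1) = 1.24 rad.
Time lag = φ / ω = 1.24 / 1.99×10^-7 = 6.24×10^6 s = 72.2 days.

72.2 days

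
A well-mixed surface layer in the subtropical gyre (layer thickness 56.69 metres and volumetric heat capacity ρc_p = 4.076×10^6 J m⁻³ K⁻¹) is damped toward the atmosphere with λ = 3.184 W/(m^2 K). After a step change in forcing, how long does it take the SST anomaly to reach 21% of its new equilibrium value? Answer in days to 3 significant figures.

Areal heat capacity C = ρc_p × D = 4.076×10^6 × 56.69 = 2.31×10^8 J m⁻² K⁻¹.
τ = C / λ = 2.31×10^8 / 3.184 = 7.26×10^7 s.
Fraction reached: 1 − e^(−t/τ) = 0.21 ⇒ t = −τ ln(1 − 0.21) = τ × 0.236.
t = 1.71×10^7 s = 198 days.

198 days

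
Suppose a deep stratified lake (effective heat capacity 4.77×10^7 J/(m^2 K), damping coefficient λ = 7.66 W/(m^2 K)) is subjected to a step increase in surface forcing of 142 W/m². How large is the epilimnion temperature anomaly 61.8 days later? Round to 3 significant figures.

10.7 K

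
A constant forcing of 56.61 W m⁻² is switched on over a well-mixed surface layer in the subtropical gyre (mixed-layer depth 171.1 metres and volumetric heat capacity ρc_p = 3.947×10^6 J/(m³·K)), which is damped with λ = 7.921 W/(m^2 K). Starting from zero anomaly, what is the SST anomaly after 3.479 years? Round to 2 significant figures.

5.2 K

Areal heat capacity C = ρc_p × D = 3.947×10^6 × 171.1 = 6.75×10^8 J/(m²·K).
τ = C / λ = 6.75×10^8 / 7.921 = 8.53×10^7 s.
Equilibrium anomaly ΔT_eq = F / λ = 56.61 / 7.921 = 7.15 K.
t = 3.479 years = 1.10×10^8 s, so t/τ = 1.29.
ΔT(t) = ΔT_eq (1 − e^(−t/τ)) = 7.15 × (1 − e^−1.29) = 5.18 K.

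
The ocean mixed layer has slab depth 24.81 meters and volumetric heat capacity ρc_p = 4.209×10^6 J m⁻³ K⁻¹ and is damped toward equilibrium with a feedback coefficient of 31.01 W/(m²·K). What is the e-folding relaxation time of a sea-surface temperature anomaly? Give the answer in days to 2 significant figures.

39 days

Areal heat capacity C = ρc_p × D = 4.209×10^6 × 24.81 = 1.04×10^8 J/(m^2 K).
Relaxation time τ = C / λ = 1.04×10^8 / 31.01 = 3.37×10^6 s.
In days: 3.37×10^6 s / (86400 s/day) = 39.0 days.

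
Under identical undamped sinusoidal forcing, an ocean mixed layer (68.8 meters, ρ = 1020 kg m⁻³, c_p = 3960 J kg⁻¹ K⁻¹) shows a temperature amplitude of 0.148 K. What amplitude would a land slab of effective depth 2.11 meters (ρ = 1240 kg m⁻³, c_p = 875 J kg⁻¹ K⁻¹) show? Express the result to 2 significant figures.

18 K

C_ocean = 2.78×10^8 J/(m²·K); C_land = 2.29×10^6 J/(m²·K).
A ∝ 1/C ⇒ A_land = A_ocean × C_ocean/C_land = 0.148 × 121 = 18.0 K.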